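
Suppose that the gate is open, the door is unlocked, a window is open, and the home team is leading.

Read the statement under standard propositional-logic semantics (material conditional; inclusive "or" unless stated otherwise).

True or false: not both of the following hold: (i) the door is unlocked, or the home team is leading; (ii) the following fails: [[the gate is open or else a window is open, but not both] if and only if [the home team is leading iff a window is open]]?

False

Let Q = "the door is locked" (F), S = "the home team is leading" (T), P = "the gate is open" (T), R = "a window is open" (T).
Formalization: (~Q | S) nand ~((P xor R) <-> (S <-> R))

~Q = ~F = T
~Q | S = T | T = T
P xor R = T xor T = F
S <-> R = T <-> T = T
(P xor R) <-> (S <-> R) = F <-> T = F
~((P xor R) <-> (S <-> R)) = ~F = T
(~Q | S) nand ~((P xor R) <-> (S <-> R)) = T nand T = F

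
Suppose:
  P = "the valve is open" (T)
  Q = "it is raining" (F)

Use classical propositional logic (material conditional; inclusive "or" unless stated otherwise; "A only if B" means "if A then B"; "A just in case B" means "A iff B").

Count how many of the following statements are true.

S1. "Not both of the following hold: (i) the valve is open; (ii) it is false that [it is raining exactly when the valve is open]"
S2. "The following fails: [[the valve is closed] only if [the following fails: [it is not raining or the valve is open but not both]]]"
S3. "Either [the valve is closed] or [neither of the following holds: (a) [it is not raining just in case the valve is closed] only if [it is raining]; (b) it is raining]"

0

S1: Formalization: P nand ~(Q <-> P)

Q <-> P = F <-> T = F
~(Q <-> P) = ~F = T
P nand ~(Q <-> P) = T nand T = F
Hence S1 is false.

S2: This is ~(~P -> ~(~Q xor P)).

~P = ~T = F
~Q = ~F = T
~Q xor P = T xor T = F
~(~Q xor P) = ~F = T
~P -> ~(~Q xor P) = F -> T = T
~(~P -> ~(~Q xor P)) = ~T = F
So S2 is false.

S3: Formalization: ~P | (((~Q <-> ~P) -> Q) nor Q)

~P = ~T = F
~Q = ~F = T
~P = ~T = F
~Q <-> ~P = T <-> F = F
(~Q <-> ~P) -> Q = F -> F = T
((~Q <-> ~P) -> Q) nor Q = T nor F = F
~P | (((~Q <-> ~P) -> Q) nor Q) = F | F = F
Hence S3 is false.

True statements: 0 (none).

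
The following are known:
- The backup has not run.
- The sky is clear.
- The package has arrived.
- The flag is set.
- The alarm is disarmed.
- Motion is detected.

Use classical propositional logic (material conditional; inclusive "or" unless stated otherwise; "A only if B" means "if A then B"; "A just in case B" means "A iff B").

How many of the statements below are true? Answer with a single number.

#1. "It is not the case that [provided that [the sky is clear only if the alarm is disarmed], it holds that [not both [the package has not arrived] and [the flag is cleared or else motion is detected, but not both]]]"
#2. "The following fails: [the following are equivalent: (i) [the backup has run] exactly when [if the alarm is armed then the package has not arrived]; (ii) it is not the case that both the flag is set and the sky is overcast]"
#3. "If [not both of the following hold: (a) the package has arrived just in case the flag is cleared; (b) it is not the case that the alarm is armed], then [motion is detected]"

Let Q = "the sky is overcast" (F), U = "the alarm is armed" (F), R = "the package has arrived" (T), S = "the flag is set" (T), V = "motion is detected" (T), P = "the backup has run" (F).

#1: In symbols: ~((~Q -> ~U) -> (~R nand (~S xor V)))

~Q = ~F = T
~U = ~F = T
~Q -> ~U = T -> T = T
~R = ~T = F
~S = ~T = F
~S xor V = F xor T = T
~R nand (~S xor V) = F nand T = T
(~Q -> ~U) -> (~R nand (~S xor V)) = T -> T = T
~((~Q -> ~U) -> (~R nand (~S xor V))) = ~T = F
So #1 is false.

#2: This is ~((P <-> (U -> ~R)) <-> (S nand Q)).

~R = ~T = F
U -> ~R = F -> F = T
P <-> (U -> ~R) = F <-> T = F
S nand Q = T nand F = T
(P <-> (U -> ~R)) <-> (S nand Q) = F <-> T = F
~((P <-> (U -> ~R)) <-> (S nand Q)) = ~F = T
Thus #2 is true.

#3: Parsed as ((R <-> ~S) nand ~U) -> V

~S = ~T = F
R <-> ~S = T <-> F = F
~U = ~F = T
(R <-> ~S) nand ~U = F nand T = T
((R <-> ~S) nand ~U) -> V = T -> T = T
So #3 is true.

2 of the 3 statements are true (#2, #3).

2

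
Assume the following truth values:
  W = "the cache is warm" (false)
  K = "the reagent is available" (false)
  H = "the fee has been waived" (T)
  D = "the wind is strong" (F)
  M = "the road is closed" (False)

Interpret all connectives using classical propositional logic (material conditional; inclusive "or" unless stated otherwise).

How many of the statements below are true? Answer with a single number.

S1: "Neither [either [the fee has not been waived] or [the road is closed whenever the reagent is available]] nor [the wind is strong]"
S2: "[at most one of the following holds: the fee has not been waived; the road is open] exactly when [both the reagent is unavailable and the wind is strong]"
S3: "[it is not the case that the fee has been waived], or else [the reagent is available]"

0

S1: Formalization: (¬H ∨ (K → M)) ↓ D

¬H = ¬T = F
K → M = F → F = T
¬H ∨ (K → M) = F ∨ T = T
(¬H ∨ (K → M)) ↓ D = T ↓ F = F
Thus S1 is false.

S2: Formalization: (¬H ↑ ¬M) ↔ (¬K ∧ D)

¬H = ¬T = F
¬M = ¬F = T
¬H ↑ ¬M = F ↑ T = T
¬K = ¬F = T
¬K ∧ D = T ∧ F = F
(¬H ↑ ¬M) ↔ (¬K ∧ D) = T ↔ F = F
Thus S2 is false.

S3: In symbols: ¬H ∨ K

¬H = ¬T = F
¬H ∨ K = F ∨ F = F
So S3 is false.

True statements: 0 (none).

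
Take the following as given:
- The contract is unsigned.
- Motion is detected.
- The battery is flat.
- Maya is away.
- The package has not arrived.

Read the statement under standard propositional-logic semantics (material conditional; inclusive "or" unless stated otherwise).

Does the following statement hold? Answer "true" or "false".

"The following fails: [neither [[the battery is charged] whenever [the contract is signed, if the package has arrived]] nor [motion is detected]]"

Let U = "the package has arrived" (F), P = "the contract is signed" (F), R = "the battery is charged" (F), Q = "motion is detected" (T).
Formalization: ~(((U -> P) -> R) nor Q)

U -> P = F -> F = T
(U -> P) -> R = T -> F = F
((U -> P) -> R) nor Q = F nor T = F
~(((U -> P) -> R) nor Q) = ~F = T

The statement is true.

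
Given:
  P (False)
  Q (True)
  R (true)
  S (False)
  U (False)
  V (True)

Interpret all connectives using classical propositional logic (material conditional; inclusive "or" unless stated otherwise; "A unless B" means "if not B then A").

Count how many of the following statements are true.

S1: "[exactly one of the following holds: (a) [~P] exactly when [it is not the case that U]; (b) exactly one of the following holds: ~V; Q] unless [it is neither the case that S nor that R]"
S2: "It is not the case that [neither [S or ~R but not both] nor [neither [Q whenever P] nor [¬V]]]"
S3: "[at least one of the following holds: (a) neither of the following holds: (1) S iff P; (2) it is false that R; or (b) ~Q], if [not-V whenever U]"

S1: In symbols: ((~P <-> ~U) xor (~V xor Q)) | (S nor R)

~P = ~F = T
~U = ~F = T
~P <-> ~U = T <-> T = T
~V = ~T = F
~V xor Q = F xor T = T
(~P <-> ~U) xor (~V xor Q) = T xor T = F
S nor R = F nor T = F
((~P <-> ~U) xor (~V xor Q)) | (S nor R) = F | F = F
So S1 is false.

S2: Formalization: ~((S xor ~R) nor ((P -> Q) nor ~V))

~R = ~T = F
S xor ~R = F xor F = F
P -> Q = F -> T = T
~V = ~T = F
(P -> Q) nor ~V = T nor F = F
(S xor ~R) nor ((P -> Q) nor ~V) = F nor F = T
~((S xor ~R) nor ((P -> Q) nor ~V)) = ~T = F
Thus S2 is false.

S3: In symbols: (U -> ~V) -> (((S <-> P) nor ~R) | ~Q)

~V = ~T = F
U -> ~V = F -> F = T
S <-> P = F <-> F = T
~R = ~T = F
(S <-> P) nor ~R = T nor F = F
~Q = ~T = F
((S <-> P) nor ~R) | ~Q = F | F = F
(U -> ~V) -> (((S <-> P) nor ~R) | ~Q) = T -> F = F
So S3 is false.

Count: 0.

0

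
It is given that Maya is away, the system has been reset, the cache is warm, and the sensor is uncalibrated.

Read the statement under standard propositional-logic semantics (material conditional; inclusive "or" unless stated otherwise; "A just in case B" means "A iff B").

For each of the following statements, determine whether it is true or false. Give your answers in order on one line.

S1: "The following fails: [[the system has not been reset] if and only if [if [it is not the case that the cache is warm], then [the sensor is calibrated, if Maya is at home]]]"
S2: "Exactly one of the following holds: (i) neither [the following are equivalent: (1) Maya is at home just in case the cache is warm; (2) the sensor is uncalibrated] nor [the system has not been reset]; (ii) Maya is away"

Let Q = "the system has been reset" (True), R = "the cache is warm" (True), P = "Maya is at home" (False), S = "the sensor is calibrated" (False).

S1: In symbols: not (not Q iff (not R -> (P -> S)))

not Q = not True = False
not R = not True = False
P -> S = False -> False = True
not R -> (P -> S) = False -> True = True
not Q iff (not R -> (P -> S)) = False iff True = False
not (not Q iff (not R -> (P -> S))) = not False = True
So S1 is true.

S2: Parsed as (((P iff R) iff not S) nor not Q) xor not P

P iff R = False iff True = False
not S = not False = True
(P iff R) iff not S = False iff True = False
not Q = not True = False
((P iff R) iff not S) nor not Q = False nor False = True
not P = not False = True
(((P iff R) iff not S) nor not Q) xor not P = True xor True = False
So S2 is false.

S1 True, S2 False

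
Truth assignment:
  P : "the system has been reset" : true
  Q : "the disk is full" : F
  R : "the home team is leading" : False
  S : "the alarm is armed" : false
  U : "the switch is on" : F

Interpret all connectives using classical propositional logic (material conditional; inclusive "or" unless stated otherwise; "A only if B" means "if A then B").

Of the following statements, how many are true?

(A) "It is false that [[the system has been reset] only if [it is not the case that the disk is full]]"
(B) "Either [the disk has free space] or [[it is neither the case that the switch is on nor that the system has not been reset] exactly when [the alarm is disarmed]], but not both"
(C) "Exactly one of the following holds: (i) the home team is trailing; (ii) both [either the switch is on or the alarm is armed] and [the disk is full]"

(A): In symbols: ~(P -> ~Q)

~Q = ~F = T
P -> ~Q = T -> T = T
~(P -> ~Q) = ~T = F
Hence (A) is false.

(B): This is ~Q xor ((U nor ~P) <-> ~S).

~Q = ~F = T
~P = ~T = F
U nor ~P = F nor F = T
~S = ~F = T
(U nor ~P) <-> ~S = T <-> T = T
~Q xor ((U nor ~P) <-> ~S) = T xor T = F
Hence (B) is false.

(C): Formalization: ~R xor ((U | S) & Q)

~R = ~F = T
U | S = F | F = F
(U | S) & Q = F & F = F
~R xor ((U | S) & Q) = T xor F = T
So (C) is true.

1 of the 3 statements is true ((C)).

1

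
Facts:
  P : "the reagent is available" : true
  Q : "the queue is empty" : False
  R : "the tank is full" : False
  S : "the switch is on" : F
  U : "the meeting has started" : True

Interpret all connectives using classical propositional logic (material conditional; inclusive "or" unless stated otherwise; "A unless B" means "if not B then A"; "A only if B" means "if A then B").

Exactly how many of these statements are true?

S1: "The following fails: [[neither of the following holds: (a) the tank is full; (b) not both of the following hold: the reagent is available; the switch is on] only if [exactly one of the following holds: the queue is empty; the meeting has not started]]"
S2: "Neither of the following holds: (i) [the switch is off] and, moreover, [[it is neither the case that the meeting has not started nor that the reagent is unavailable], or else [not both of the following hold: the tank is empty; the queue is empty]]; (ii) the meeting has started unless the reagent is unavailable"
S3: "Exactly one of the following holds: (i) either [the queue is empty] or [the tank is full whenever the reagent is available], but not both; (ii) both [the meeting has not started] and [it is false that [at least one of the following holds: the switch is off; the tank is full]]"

S1: Formalization: ¬((R ↓ (P ↑ S)) → (Q ⊕ ¬U))

P ↑ S = T ↑ F = T
R ↓ (P ↑ S) = F ↓ T = F
¬U = ¬T = F
Q ⊕ ¬U = F ⊕ F = F
(R ↓ (P ↑ S)) → (Q ⊕ ¬U) = F → F = T
¬((R ↓ (P ↑ S)) → (Q ⊕ ¬U)) = ¬T = F
Thus S1 is false.

S2: Parsed as (¬S ∧ ((¬U ↓ ¬P) ∨ (¬R ↑ Q))) ↓ (U ∨ ¬P)

¬S = ¬F = T
¬U = ¬T = F
¬P = ¬T = F
¬U ↓ ¬P = F ↓ F = T
¬R = ¬F = T
¬R ↑ Q = T ↑ F = T
(¬U ↓ ¬P) ∨ (¬R ↑ Q) = T ∨ T = T
¬S ∧ ((¬U ↓ ¬P) ∨ (¬R ↑ Q)) = T ∧ T = T
¬P = ¬T = F
U ∨ ¬P = T ∨ F = T
(¬S ∧ ((¬U ↓ ¬P) ∨ (¬R ↑ Q))) ↓ (U ∨ ¬P) = T ↓ T = F
Thus S2 is false.

S3: Parsed as (Q ⊕ (P → R)) ⊕ (¬U ∧ ¬(¬S ∨ R))

P → R = T → F = F
Q ⊕ (P → R) = F ⊕ F = F
¬U = ¬T = F
¬S = ¬F = T
¬S ∨ R = T ∨ F = T
¬(¬S ∨ R) = ¬T = F
¬U ∧ ¬(¬S ∨ R) = F ∧ F = F
(Q ⊕ (P → R)) ⊕ (¬U ∧ ¬(¬S ∨ R)) = F ⊕ F = F
So S3 is false.

True statements: 0 (none).

0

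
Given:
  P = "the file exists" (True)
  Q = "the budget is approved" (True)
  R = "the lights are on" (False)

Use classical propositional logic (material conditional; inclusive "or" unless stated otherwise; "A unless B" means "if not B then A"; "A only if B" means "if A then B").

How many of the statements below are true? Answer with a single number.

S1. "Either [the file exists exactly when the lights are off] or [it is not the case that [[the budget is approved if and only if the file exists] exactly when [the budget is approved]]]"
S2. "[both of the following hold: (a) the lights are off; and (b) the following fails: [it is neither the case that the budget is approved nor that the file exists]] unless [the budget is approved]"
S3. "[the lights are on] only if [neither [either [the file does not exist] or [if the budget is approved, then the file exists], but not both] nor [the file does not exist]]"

S1: In symbols: (P ↔ ¬R) ∨ ¬((Q ↔ P) ↔ Q)

¬R = ¬F = T
P ↔ ¬R = T ↔ T = T
Q ↔ P = T ↔ T = T
(Q ↔ P) ↔ Q = T ↔ T = T
¬((Q ↔ P) ↔ Q) = ¬T = F
(P ↔ ¬R) ∨ ¬((Q ↔ P) ↔ Q) = T ∨ F = T
So S1 is true.

S2: In symbols: (¬R ∧ ¬(Q ↓ P)) ∨ Q

¬R = ¬F = T
Q ↓ P = T ↓ T = F
¬(Q ↓ P) = ¬F = T
¬R ∧ ¬(Q ↓ P) = T ∧ T = T
(¬R ∧ ¬(Q ↓ P)) ∨ Q = T ∨ T = T
So S2 is true.

S3: Formalization: R → ((¬P ⊕ (Q → P)) ↓ ¬P)

¬P = ¬T = F
Q → P = T → T = T
¬P ⊕ (Q → P) = F ⊕ T = T
¬P = ¬T = F
(¬P ⊕ (Q → P)) ↓ ¬P = T ↓ F = F
R → ((¬P ⊕ (Q → P)) ↓ ¬P) = F → F = T
So S3 is true.

3 of the 3 statements are true.

3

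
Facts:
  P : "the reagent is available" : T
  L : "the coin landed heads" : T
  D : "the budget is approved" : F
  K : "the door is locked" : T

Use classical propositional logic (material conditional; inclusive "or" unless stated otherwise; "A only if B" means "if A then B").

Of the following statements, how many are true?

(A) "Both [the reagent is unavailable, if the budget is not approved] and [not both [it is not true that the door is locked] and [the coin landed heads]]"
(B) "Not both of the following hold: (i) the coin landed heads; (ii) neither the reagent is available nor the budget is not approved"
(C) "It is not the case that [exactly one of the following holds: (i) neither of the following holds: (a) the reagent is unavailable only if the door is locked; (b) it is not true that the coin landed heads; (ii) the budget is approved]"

(A): Formalization: (not D -> not P) and (not K nand L)

not D = not False = True
not P = not True = False
not D -> not P = True -> False = False
not K = not True = False
not K nand L = False nand True = True
(not D -> not P) and (not K nand L) = False and True = False
Thus (A) is false.

(B): Parsed as L nand (P nor not D)

not D = not False = True
P nor not D = True nor True = False
L nand (P nor not D) = True nand False = True
Hence (B) is true.

(C): This is not (((not P -> K) nor not L) xor D).

not P = not True = False
not P -> K = False -> True = True
not L = not True = False
(not P -> K) nor not L = True nor False = False
((not P -> K) nor not L) xor D = False xor False = False
not (((not P -> K) nor not L) xor D) = not False = True
Thus (C) is true.

Count: 2.

2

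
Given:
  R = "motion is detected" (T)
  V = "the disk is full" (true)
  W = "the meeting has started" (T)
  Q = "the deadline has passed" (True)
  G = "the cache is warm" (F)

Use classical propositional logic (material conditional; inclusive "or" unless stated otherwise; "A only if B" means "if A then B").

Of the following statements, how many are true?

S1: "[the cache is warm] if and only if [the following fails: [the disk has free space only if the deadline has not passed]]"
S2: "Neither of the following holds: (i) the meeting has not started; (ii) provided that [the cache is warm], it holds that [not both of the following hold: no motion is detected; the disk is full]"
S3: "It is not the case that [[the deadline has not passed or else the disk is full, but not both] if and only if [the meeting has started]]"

1

S1: In symbols: G iff not (not V -> not Q)

not V = not True = False
not Q = not True = False
not V -> not Q = False -> False = True
not (not V -> not Q) = not True = False
G iff not (not V -> not Q) = False iff False = True
Hence S1 is true.

S2: In symbols: not W nor (G -> (not R nand V))

not W = not True = False
not R = not True = False
not R nand V = False nand True = True
G -> (not R nand V) = False -> True = True
not W nor (G -> (not R nand V)) = False nor True = False
So S2 is false.

S3: Parsed as not ((not Q xor V) iff W)

not Q = not True = False
not Q xor V = False xor True = True
(not Q xor V) iff W = True iff True = True
not ((not Q xor V) iff W) = not True = False
Hence S3 is false.

True statements: 1.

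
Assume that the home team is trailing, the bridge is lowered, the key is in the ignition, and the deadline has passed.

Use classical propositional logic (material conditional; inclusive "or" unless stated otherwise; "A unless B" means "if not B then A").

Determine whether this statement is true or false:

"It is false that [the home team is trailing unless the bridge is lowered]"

false

Let P = "the home team is leading" (F), Q = "the bridge is raised" (F).
Parsed as ~(~P | ~Q)

~P = ~F = T
~Q = ~F = T
~P | ~Q = T | T = T
~(~P | ~Q) = ~T = F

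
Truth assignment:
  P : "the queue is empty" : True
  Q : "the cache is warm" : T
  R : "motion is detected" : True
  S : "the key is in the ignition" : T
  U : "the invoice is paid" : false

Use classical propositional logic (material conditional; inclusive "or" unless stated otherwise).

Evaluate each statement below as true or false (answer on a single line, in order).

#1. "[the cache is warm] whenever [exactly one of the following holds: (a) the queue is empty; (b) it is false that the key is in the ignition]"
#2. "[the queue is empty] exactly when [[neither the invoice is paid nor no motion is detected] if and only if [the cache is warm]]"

#1: Parsed as (P xor ~S) -> Q

~S = ~T = F
P xor ~S = T xor F = T
(P xor ~S) -> Q = T -> T = T
So #1 is true.

#2: This is P <-> ((U nor ~R) <-> Q).

~R = ~T = F
U nor ~R = F nor F = T
(U nor ~R) <-> Q = T <-> T = T
P <-> ((U nor ~R) <-> Q) = T <-> T = T
Thus #2 is true.

#1 T, #2 T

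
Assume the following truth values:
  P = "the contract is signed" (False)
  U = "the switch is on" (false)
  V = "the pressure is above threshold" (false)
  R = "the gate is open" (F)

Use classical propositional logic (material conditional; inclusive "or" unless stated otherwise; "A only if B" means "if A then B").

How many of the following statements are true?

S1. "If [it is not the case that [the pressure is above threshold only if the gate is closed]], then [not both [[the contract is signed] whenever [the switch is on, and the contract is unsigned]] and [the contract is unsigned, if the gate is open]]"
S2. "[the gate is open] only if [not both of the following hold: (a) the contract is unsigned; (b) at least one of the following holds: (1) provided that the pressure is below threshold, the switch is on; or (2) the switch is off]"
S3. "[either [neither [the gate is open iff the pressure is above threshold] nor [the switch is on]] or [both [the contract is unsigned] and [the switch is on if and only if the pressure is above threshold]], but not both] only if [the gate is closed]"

S1: This is not (V -> not R) -> (((U and not P) -> P) nand (R -> not P)).

not R = not False = True
V -> not R = False -> True = True
not (V -> not R) = not True = False
not P = not False = True
U and not P = False and True = False
(U and not P) -> P = False -> False = True
not P = not False = True
R -> not P = False -> True = True
((U and not P) -> P) nand (R -> not P) = True nand True = False
not (V -> not R) -> (((U and not P) -> P) nand (R -> not P)) = False -> False = True
Thus S1 is true.

S2: Formalization: R -> (not P nand ((not V -> U) or not U))

not P = not False = True
not V = not False = True
not V -> U = True -> False = False
not U = not False = True
(not V -> U) or not U = False or True = True
not P nand ((not V -> U) or not U) = True nand True = False
R -> (not P nand ((not V -> U) or not U)) = False -> False = True
So S2 is true.

S3: This is (((R iff V) nor U) xor (not P and (U iff V))) -> not R.

R iff V = False iff False = True
(R iff V) nor U = True nor False = False
not P = not False = True
U iff V = False iff False = True
not P and (U iff V) = True and True = True
((R iff V) nor U) xor (not P and (U iff V)) = False xor True = True
not R = not False = True
(((R iff V) nor U) xor (not P and (U iff V))) -> not R = True -> True = True
So S3 is true.

Count: 3.

3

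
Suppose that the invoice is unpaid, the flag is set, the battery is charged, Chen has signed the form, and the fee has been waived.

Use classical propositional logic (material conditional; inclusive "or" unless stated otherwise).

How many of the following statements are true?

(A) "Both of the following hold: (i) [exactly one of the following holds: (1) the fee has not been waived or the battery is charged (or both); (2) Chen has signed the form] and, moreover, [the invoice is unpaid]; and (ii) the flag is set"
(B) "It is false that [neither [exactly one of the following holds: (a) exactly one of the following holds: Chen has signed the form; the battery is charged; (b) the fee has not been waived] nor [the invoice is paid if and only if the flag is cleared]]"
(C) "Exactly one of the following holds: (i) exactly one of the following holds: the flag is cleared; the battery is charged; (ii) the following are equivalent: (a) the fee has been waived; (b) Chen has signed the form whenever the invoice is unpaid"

Let N = "the fee has been waived" (True), Q = "the battery is charged" (True), D = "Chen has signed the form" (True), H = "the invoice is paid" (False), V = "the flag is set" (True).

(A): This is (((not N or Q) xor D) and not H) and V.

not N = not True = False
not N or Q = False or True = True
(not N or Q) xor D = True xor True = False
not H = not False = True
((not N or Q) xor D) and not H = False and True = False
(((not N or Q) xor D) and not H) and V = False and True = False
Thus (A) is false.

(B): Parsed as not (((D xor Q) xor not N) nor (H iff not V))

D xor Q = True xor True = False
not N = not True = False
(D xor Q) xor not N = False xor False = False
not V = not True = False
H iff not V = False iff False = True
((D xor Q) xor not N) nor (H iff not V) = False nor True = False
not (((D xor Q) xor not N) nor (H iff not V)) = not False = True
Thus (B) is true.

(C): Formalization: (not V xor Q) xor (N iff (not H -> D))

not V = not True = False
not V xor Q = False xor True = True
not H = not False = True
not H -> D = True -> True = True
N iff (not H -> D) = True iff True = True
(not V xor Q) xor (N iff (not H -> D)) = True xor True = False
Thus (C) is false.

Count: 1.

1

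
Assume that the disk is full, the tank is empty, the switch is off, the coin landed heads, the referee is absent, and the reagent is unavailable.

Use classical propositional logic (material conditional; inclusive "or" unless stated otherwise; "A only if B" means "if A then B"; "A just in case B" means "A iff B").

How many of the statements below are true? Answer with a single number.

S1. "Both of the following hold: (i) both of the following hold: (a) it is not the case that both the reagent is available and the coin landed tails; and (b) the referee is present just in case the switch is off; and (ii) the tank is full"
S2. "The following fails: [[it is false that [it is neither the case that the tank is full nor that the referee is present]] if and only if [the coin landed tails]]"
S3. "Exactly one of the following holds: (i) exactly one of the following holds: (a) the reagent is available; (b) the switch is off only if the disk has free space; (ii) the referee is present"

0

Let N = "the reagent is available" (F), W = "the coin landed heads" (T), M = "the referee is present" (F), L = "the switch is on" (F), P = "the tank is full" (F), U = "the disk is full" (T).

S1: This is ((N nand ~W) & (M <-> ~L)) & P.

~W = ~T = F
N nand ~W = F nand F = T
~L = ~F = T
M <-> ~L = F <-> T = F
(N nand ~W) & (M <-> ~L) = T & F = F
((N nand ~W) & (M <-> ~L)) & P = F & F = F
Thus S1 is false.

S2: In symbols: ~(~(P nor M) <-> ~W)

P nor M = F nor F = T
~(P nor M) = ~T = F
~W = ~T = F
~(P nor M) <-> ~W = F <-> F = T
~(~(P nor M) <-> ~W) = ~T = F
Hence S2 is false.

S3: This is (N xor (~L -> ~U)) xor M.

~L = ~F = T
~U = ~T = F
~L -> ~U = T -> F = F
N xor (~L -> ~U) = F xor F = F
(N xor (~L -> ~U)) xor M = F xor F = F
So S3 is false.

Count: 0.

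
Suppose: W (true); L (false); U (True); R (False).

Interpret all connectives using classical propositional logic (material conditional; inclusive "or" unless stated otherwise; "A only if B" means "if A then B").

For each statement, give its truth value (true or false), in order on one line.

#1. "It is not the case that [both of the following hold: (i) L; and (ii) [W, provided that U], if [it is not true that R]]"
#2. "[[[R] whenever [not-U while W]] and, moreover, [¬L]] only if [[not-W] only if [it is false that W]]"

#1: This is not (L and (not R -> (U -> W))).

not R = not False = True
U -> W = True -> True = True
not R -> (U -> W) = True -> True = True
L and (not R -> (U -> W)) = False and True = False
not (L and (not R -> (U -> W))) = not False = True
Hence #1 is true.

#2: This is (((not U and W) -> R) and not L) -> (not W -> not W).

not U = not True = False
not U and W = False and True = False
(not U and W) -> R = False -> False = True
not L = not False = True
((not U and W) -> R) and not L = True and True = True
not W = not True = False
not W = not True = False
not W -> not W = False -> False = True
(((not U and W) -> R) and not L) -> (not W -> not W) = True -> True = True
Thus #2 is true.

#1 True; #2 True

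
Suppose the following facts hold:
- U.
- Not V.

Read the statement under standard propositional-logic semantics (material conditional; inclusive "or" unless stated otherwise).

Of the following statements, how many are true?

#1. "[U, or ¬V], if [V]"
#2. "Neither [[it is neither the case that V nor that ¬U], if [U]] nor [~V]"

#1: Parsed as V -> (U or not V)

not V = not False = True
U or not V = True or True = True
V -> (U or not V) = False -> True = True
Hence #1 is true.

#2: In symbols: (U -> (V nor not U)) nor not V

not U = not True = False
V nor not U = False nor False = True
U -> (V nor not U) = True -> True = True
not V = not False = True
(U -> (V nor not U)) nor not V = True nor True = False
Hence #2 is false.

Count: 1.

1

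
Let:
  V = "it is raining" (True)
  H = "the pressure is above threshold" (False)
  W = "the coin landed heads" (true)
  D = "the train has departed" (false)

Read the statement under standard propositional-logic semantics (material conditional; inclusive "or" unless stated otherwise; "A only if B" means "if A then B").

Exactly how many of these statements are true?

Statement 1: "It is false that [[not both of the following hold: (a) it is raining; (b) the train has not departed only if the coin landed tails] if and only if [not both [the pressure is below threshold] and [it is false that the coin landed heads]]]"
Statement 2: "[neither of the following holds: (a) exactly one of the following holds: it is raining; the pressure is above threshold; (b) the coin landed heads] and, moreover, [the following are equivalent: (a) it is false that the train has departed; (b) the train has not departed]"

Statement 1: Formalization: ¬((V ↑ (¬D → ¬W)) ↔ (¬H ↑ ¬W))

¬D = ¬F = T
¬W = ¬T = F
¬D → ¬W = T → F = F
V ↑ (¬D → ¬W) = T ↑ F = T
¬H = ¬F = T
¬W = ¬T = F
¬H ↑ ¬W = T ↑ F = T
(V ↑ (¬D → ¬W)) ↔ (¬H ↑ ¬W) = T ↔ T = T
¬((V ↑ (¬D → ¬W)) ↔ (¬H ↑ ¬W)) = ¬T = F
Thus Statement 1 is false.

Statement 2: Parsed as ((V ⊕ H) ↓ W) ∧ (¬D ↔ ¬D)

V ⊕ H = T ⊕ F = T
(V ⊕ H) ↓ W = T ↓ T = F
¬D = ¬F = T
¬D = ¬F = T
¬D ↔ ¬D = T ↔ T = T
((V ⊕ H) ↓ W) ∧ (¬D ↔ ¬D) = F ∧ T = F
So Statement 2 is false.

True statements: 0 (none).

0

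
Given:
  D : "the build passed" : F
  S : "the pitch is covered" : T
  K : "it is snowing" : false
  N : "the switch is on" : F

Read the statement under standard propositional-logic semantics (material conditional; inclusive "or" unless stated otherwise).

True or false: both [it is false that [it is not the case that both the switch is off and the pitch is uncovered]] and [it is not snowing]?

This is not (not N nand not S) and not K.

not N = not False = True
not S = not True = False
not N nand not S = True nand False = True
not (not N nand not S) = not True = False
not K = not False = True
not (not N nand not S) and not K = False and True = False

false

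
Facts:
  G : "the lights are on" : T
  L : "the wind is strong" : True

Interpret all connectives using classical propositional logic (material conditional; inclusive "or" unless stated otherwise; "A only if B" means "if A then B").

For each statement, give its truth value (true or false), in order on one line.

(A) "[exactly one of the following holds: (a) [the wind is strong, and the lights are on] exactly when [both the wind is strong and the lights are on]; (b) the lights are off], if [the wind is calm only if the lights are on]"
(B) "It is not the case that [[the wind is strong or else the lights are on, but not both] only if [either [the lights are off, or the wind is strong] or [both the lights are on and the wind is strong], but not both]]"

(A): This is (not L -> G) -> (((L and G) iff (L and G)) xor not G).

not L = not True = False
not L -> G = False -> True = True
L and G = True and True = True
L and G = True and True = True
(L and G) iff (L and G) = True iff True = True
not G = not True = False
((L and G) iff (L and G)) xor not G = True xor False = True
(not L -> G) -> (((L and G) iff (L and G)) xor not G) = True -> True = True
So (A) is true.

(B): This is not ((L xor G) -> ((not G or L) xor (G and L))).

L xor G = True xor True = False
not G = not True = False
not G or L = False or True = True
G and L = True and True = True
(not G or L) xor (G and L) = True xor True = False
(L xor G) -> ((not G or L) xor (G and L)) = False -> False = True
not ((L xor G) -> ((not G or L) xor (G and L))) = not True = False
Thus (B) is false.

(A) true / (B) false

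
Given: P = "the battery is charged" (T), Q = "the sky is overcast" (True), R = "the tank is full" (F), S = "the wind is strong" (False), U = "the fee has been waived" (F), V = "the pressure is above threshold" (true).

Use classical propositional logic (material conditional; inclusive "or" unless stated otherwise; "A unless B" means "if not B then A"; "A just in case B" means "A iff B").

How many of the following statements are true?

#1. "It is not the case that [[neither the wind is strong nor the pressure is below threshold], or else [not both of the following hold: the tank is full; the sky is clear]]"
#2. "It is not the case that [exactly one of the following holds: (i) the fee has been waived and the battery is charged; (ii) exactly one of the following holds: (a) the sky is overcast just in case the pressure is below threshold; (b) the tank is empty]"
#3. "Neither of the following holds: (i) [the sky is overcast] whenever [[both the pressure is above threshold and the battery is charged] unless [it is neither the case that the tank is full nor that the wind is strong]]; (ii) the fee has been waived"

#1: In symbols: ¬((S ↓ ¬V) ∨ (R ↑ ¬Q))

¬V = ¬T = F
S ↓ ¬V = F ↓ F = T
¬Q = ¬T = F
R ↑ ¬Q = F ↑ F = T
(S ↓ ¬V) ∨ (R ↑ ¬Q) = T ∨ T = T
¬((S ↓ ¬V) ∨ (R ↑ ¬Q)) = ¬T = F
Hence #1 is false.

#2: This is ¬((U ∧ P) ⊕ ((Q ↔ ¬V) ⊕ ¬R)).

U ∧ P = F ∧ T = F
¬V = ¬T = F
Q ↔ ¬V = T ↔ F = F
¬R = ¬F = T
(Q ↔ ¬V) ⊕ ¬R = F ⊕ T = T
(U ∧ P) ⊕ ((Q ↔ ¬V) ⊕ ¬R) = F ⊕ T = T
¬((U ∧ P) ⊕ ((Q ↔ ¬V) ⊕ ¬R)) = ¬T = F
So #2 is false.

#3: Formalization: (((V ∧ P) ∨ (R ↓ S)) → Q) ↓ U

V ∧ P = T ∧ T = T
R ↓ S = F ↓ F = T
(V ∧ P) ∨ (R ↓ S) = T ∨ T = T
((V ∧ P) ∨ (R ↓ S)) → Q = T → T = T
(((V ∧ P) ∨ (R ↓ S)) → Q) ↓ U = T ↓ F = F
Thus #3 is false.

Count: 0.

0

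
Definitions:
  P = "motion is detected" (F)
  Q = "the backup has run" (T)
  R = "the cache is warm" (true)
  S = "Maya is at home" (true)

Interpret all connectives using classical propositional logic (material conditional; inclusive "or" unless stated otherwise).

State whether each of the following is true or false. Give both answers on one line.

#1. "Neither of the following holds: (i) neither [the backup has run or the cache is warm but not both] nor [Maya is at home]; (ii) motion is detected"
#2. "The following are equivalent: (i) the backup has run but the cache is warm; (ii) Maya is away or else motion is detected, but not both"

#1 True / #2 False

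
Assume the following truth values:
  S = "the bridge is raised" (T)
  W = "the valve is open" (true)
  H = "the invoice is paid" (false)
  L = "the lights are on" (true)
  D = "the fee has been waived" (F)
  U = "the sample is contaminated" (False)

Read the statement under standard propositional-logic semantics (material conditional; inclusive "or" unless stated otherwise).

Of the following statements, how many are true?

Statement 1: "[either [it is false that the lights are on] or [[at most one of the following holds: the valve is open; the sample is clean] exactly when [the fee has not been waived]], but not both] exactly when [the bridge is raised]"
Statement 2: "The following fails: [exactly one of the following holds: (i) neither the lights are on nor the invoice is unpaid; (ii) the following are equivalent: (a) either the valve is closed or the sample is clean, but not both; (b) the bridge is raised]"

0

Statement 1: In symbols: (not L xor ((W nand not U) iff not D)) iff S

not L = not True = False
not U = not False = True
W nand not U = True nand True = False
not D = not False = True
(W nand not U) iff not D = False iff True = False
not L xor ((W nand not U) iff not D) = False xor False = False
(not L xor ((W nand not U) iff not D)) iff S = False iff True = False
Hence Statement 1 is false.

Statement 2: Parsed as not ((L nor not H) xor ((not W xor not U) iff S))

not H = not False = True
L nor not H = True nor True = False
not W = not True = False
not U = not False = True
not W xor not U = False xor True = True
(not W xor not U) iff S = True iff True = True
(L nor not H) xor ((not W xor not U) iff S) = False xor True = True
not ((L nor not H) xor ((not W xor not U) iff S)) = not True = False
So Statement 2 is false.

True statements: 0 (none).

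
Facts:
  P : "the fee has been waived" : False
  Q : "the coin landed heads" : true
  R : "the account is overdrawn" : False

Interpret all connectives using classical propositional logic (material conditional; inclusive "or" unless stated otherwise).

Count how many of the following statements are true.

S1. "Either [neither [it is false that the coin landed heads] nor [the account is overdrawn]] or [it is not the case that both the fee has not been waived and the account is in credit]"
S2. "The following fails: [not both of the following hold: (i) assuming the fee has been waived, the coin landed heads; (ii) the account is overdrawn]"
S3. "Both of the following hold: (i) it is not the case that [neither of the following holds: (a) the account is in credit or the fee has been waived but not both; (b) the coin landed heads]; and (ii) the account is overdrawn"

1

S1: Parsed as (not Q nor R) or (not P nand not R)

not Q = not True = False
not Q nor R = False nor False = True
not P = not False = True
not R = not False = True
not P nand not R = True nand True = False
(not Q nor R) or (not P nand not R) = True or False = True
Thus S1 is true.

S2: Parsed as not ((P -> Q) nand R)

P -> Q = False -> True = True
(P -> Q) nand R = True nand False = True
not ((P -> Q) nand R) = not True = False
So S2 is false.

S3: In symbols: not ((not R xor P) nor Q) and R

not R = not False = True
not R xor P = True xor False = True
(not R xor P) nor Q = True nor True = False
not ((not R xor P) nor Q) = not False = True
not ((not R xor P) nor Q) and R = True and False = False
So S3 is false.

1 of the 3 statements is true (S1).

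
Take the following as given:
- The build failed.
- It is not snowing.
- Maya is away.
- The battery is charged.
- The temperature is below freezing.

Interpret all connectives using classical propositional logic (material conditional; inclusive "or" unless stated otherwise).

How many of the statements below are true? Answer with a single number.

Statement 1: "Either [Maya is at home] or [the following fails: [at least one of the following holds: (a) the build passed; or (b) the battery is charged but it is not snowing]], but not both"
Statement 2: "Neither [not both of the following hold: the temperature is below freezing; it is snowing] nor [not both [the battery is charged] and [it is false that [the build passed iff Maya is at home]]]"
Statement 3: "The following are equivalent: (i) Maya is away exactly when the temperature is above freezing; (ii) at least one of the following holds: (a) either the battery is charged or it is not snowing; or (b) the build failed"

Let R = "Maya is at home" (F), P = "the build passed" (F), S = "the battery is charged" (T), Q = "it is snowing" (F), U = "the temperature is below freezing" (T).

Statement 1: This is R xor ~(P | (S & ~Q)).

~Q = ~F = T
S & ~Q = T & T = T
P | (S & ~Q) = F | T = T
~(P | (S & ~Q)) = ~T = F
R xor ~(P | (S & ~Q)) = F xor F = F
Thus Statement 1 is false.

Statement 2: Formalization: (U nand Q) nor (S nand ~(P <-> R))

U nand Q = T nand F = T
P <-> R = F <-> F = T
~(P <-> R) = ~T = F
S nand ~(P <-> R) = T nand F = T
(U nand Q) nor (S nand ~(P <-> R)) = T nor T = F
Hence Statement 2 is false.

Statement 3: This is (~R <-> ~U) <-> ((S | ~Q) | ~P).

~R = ~F = T
~U = ~T = F
~R <-> ~U = T <-> F = F
~Q = ~F = T
S | ~Q = T | T = T
~P = ~F = T
(S | ~Q) | ~P = T | T = T
(~R <-> ~U) <-> ((S | ~Q) | ~P) = F <-> T = F
So Statement 3 is false.

Count: 0.

0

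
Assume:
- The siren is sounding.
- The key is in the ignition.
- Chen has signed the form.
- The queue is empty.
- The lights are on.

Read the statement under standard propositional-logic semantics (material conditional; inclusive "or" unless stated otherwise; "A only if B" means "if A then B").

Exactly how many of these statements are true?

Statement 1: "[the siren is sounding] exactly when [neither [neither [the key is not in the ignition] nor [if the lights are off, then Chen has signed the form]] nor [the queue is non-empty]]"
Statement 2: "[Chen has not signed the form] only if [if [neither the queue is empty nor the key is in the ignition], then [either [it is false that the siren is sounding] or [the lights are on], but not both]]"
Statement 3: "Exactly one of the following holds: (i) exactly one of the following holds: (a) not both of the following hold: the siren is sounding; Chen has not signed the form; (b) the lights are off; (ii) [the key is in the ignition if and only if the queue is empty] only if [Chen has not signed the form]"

3

Let L = "the siren is sounding" (True), K = "the key is in the ignition" (True), U = "the lights are on" (True), V = "Chen has signed the form" (True), P = "the queue is empty" (True).

Statement 1: This is L iff ((not K nor (not U -> V)) nor not P).

not K = not True = False
not U = not True = False
not U -> V = False -> True = True
not K nor (not U -> V) = False nor True = False
not P = not True = False
(not K nor (not U -> V)) nor not P = False nor False = True
L iff ((not K nor (not U -> V)) nor not P) = True iff True = True
Thus Statement 1 is true.

Statement 2: In symbols: not V -> ((P nor K) -> (not L xor U))

not V = not True = False
P nor K = True nor True = False
not L = not True = False
not L xor U = False xor True = True
(P nor K) -> (not L xor U) = False -> True = True
not V -> ((P nor K) -> (not L xor U)) = False -> True = True
So Statement 2 is true.

Statement 3: In symbols: ((L nand not V) xor not U) xor ((K iff P) -> not V)

not V = not True = False
L nand not V = True nand False = True
not U = not True = False
(L nand not V) xor not U = True xor False = True
K iff P = True iff True = True
not V = not True = False
(K iff P) -> not V = True -> False = False
((L nand not V) xor not U) xor ((K iff P) -> not V) = True xor False = True
So Statement 3 is true.

Count: 3.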